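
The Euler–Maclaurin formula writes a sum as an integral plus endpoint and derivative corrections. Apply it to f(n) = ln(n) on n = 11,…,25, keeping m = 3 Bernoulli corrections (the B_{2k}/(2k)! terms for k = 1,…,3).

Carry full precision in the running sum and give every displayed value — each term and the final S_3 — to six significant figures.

S_3 ≈ 42.8992

∫_11^25 ln(x) dx evaluates to 40.0950.
½[f(11) + f(25)] = ½[2.39790 + 3.21888] = 2.80839.
Running total after boundary: 42.9034.
Correction k=1: B_{2}/2! · (f^{(1)}(25) − f^{(1)}(11)) = 1/12 · (0.0400000 − 0.0909091) = -0.00424242.
Running total after k=1: 42.8992.
Correction k=2: B_{4}/4! · (f^{(3)}(25) − f^{(3)}(11)) = −1/720 · (0.000128000 − 0.00150263) = 1.90921e-06.
Running total after k=2: 42.8992.
Correction k=3: B_{6}/6! · (f^{(5)}(25) − f^{(5)}(11)) = 1/30240 · (2.45760e-06 − 0.000149021) = -4.84668e-09.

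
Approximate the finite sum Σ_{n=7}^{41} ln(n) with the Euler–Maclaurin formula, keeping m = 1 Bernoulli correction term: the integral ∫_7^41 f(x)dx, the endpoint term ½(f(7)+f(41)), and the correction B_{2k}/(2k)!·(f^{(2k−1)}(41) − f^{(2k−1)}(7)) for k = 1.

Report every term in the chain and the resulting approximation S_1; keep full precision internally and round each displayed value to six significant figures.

S_1 ≈ 107.455

∫_7^41 ln(x) dx evaluates to 104.635.
½[f(7) + f(41)] = ½[1.94591 + 3.71357] = 2.82974.
Integral + boundary = 107.465.
Order-1 term: 1/12 · (0.0243902 − 0.142857) = -0.00987224.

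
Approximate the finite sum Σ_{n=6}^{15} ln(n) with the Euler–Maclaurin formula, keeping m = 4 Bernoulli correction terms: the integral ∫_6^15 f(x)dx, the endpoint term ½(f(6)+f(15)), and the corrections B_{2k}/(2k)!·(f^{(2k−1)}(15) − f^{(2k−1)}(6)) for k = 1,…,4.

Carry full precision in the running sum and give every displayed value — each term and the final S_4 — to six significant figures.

S_4 ≈ 23.1118

The integral term ∫_6^15 ln(x) dx = 20.8702.
½[f(6) + f(15)] = ½[1.79176 + 2.70805] = 2.24990.
Integral + boundary = 23.1201.
Order-1 term: 1/12 · (0.0666667 − 0.166667) = -0.00833333.
Running total after k=1: 23.1118.
Order-2 term: −1/720 · (0.000592593 − 0.00925926) = 1.20370e-05.
Running total after k=2: 23.1118.
Order-3 term: 1/30240 · (3.16049e-05 − 0.00308642) = -1.01019e-07.
Running total after k=3: 23.1118.
Order-4 term: −1/1209600 · (4.21399e-06 − 0.00257202) = 2.12285e-09.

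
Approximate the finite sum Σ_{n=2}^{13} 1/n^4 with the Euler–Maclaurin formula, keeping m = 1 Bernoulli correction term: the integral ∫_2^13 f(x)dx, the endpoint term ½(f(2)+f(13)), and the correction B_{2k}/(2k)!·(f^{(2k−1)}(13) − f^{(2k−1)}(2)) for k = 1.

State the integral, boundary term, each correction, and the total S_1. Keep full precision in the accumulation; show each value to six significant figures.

∫_2^13 1/x^4 dx evaluates to 0.0415149.
Endpoint term: (f(2) + f(13))/2 = (0.0625000 + 3.50128e-05)/2 = 0.0312675.
So far: 0.0727825.
Order-1 term: 1/12 · (-1.07732e-05 − (-0.125000)) = 0.0104158.

S_1 ≈ 0.0831982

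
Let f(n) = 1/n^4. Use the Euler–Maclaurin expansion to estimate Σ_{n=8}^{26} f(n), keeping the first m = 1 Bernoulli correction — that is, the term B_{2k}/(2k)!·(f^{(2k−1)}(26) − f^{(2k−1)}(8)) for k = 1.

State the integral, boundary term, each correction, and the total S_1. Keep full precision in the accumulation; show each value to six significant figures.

∫_8^26 1/x^4 dx evaluates to 0.000632076.
½[f(8) + f(26)] = ½[0.000244141 + 2.18830e-06] = 0.000123164.
Integral + boundary = 0.000755241.
Order-1 term: 1/12 · (-3.36661e-07 − (-0.000122070)) = 1.01445e-05.

S_1 ≈ 0.000765385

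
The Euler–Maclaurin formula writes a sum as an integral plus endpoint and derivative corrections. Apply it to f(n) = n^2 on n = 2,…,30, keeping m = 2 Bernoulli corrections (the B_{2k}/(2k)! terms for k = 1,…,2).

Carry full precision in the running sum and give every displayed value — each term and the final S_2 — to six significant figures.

S_2 ≈ 9454.00

∫_2^30 x^2 dx evaluates to 8997.33.
Endpoint term: (f(2) + f(30))/2 = (4.00000 + 900.000)/2 = 452.000.
Integral + boundary = 9449.33.
k=1: B_{2}/(2)! × [f^{(1)}(30) − f^{(1)}(2)] = 1/12 × (60.0000 − 4.00000) = 4.66667.
After k=1: 9454.00.
k=2: B_{4}/(4)! × [f^{(3)}(30) − f^{(3)}(2)] = −1/720 × (0.00000 − 0.00000) = 0.00000.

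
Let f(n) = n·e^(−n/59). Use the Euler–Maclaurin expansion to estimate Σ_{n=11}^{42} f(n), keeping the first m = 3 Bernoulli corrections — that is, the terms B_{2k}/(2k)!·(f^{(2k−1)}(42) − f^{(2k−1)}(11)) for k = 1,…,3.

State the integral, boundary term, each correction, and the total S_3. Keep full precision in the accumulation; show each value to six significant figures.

S_3 ≈ 518.094

Integral: ∫_11^42 x·e^(−x/59) dx = 503.268.
Endpoint term: (f(11) + f(42))/2 = (9.12899 + 20.6106)/2 = 14.8698.
Integral + boundary = 518.138.
k=1: B_{2}/(2)! × [f^{(1)}(42) − f^{(1)}(11)] = 1/12 × (0.141396 − 0.675179) = -0.0444819.
Partial sum through k=1: 518.094.
k=2: B_{4}/(4)! × [f^{(3)}(42) − f^{(3)}(11)] = −1/720 × (0.000322566 − 0.000670783) = 4.83634e-07.
Partial sum through k=2: 518.094.
k=3: B_{6}/(6)! × [f^{(5)}(42) − f^{(5)}(11)] = 1/30240 × (1.73661e-07 − 3.29677e-07) = -5.15925e-12.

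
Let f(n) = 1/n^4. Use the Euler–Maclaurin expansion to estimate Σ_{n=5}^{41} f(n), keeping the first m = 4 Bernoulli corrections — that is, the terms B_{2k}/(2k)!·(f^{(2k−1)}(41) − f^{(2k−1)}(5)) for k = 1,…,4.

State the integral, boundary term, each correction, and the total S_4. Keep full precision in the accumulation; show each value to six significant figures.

The integral term ∫_5^41 1/x^4 dx = 0.00266183.
Boundary: ½(f(5) + f(41)) = ½(0.00160000 + 3.53887e-07) = 0.000800177.
Integral + boundary = 0.00346201.
k=1: B_{2}/(2)! × [f^{(1)}(41) − f^{(1)}(5)] = 1/12 × (-3.45256e-08 − (-0.00128000)) = 0.000106664.
After k=1: 0.00356867.
k=2: B_{4}/(4)! × [f^{(3)}(41) − f^{(3)}(5)] = −1/720 × (-6.16161e-10 − (-0.00153600)) = -2.13333e-06.
After k=2: 0.00356654.
k=3: B_{6}/(6)! × [f^{(5)}(41) − f^{(5)}(5)] = 1/30240 × (-2.05265e-11 − (-0.00344064)) = 1.13778e-07.
After k=3: 0.00356665.
k=4: B_{8}/(8)! × [f^{(7)}(41) − f^{(7)}(5)] = −1/1209600 × (-1.09898e-12 − (-0.0123863)) = -1.02400e-08.

S_4 ≈ 0.00356664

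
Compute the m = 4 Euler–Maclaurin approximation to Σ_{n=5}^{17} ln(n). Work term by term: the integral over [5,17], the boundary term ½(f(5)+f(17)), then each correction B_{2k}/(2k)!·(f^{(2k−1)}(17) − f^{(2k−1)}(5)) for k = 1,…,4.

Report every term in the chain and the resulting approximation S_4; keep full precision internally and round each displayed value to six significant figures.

S_4 ≈ 30.3270

Integral: ∫_5^17 ln(x) dx = 28.1174.
½[f(5) + f(17)] = ½[1.60944 + 2.83321] = 2.22133.
Integral + boundary = 30.3388.
k=1: B_{2}/(2)! × [f^{(1)}(17) − f^{(1)}(5)] = 1/12 × (0.0588235 − 0.200000) = -0.0117647.
Partial sum through k=1: 30.3270.
k=2: B_{4}/(4)! × [f^{(3)}(17) − f^{(3)}(5)] = −1/720 × (0.000407083 − 0.0160000) = 2.16568e-05.
Partial sum through k=2: 30.3270.
k=3: B_{6}/(6)! × [f^{(5)}(17) − f^{(5)}(5)] = 1/30240 × (1.69031e-05 − 0.00768000) = -2.53409e-07.
Partial sum through k=3: 30.3270.
k=4: B_{8}/(8)! × [f^{(7)}(17) − f^{(7)}(5)] = −1/1209600 × (1.75465e-06 − 0.00921600) = 7.61760e-09.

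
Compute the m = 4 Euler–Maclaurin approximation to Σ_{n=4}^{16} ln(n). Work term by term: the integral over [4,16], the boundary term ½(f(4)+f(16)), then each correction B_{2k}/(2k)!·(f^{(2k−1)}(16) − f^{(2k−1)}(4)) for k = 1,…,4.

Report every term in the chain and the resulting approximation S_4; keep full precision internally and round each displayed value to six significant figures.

Integral: ∫_4^16 ln(x) dx = 26.8162.
Endpoint term: (f(4) + f(16))/2 = (1.38629 + 2.77259)/2 = 2.07944.
So far: 28.8957.
k=1: B_{2}/(2)! × [f^{(1)}(16) − f^{(1)}(4)] = 1/12 × (0.0625000 − 0.250000) = -0.0156250.
After k=1: 28.8801.
k=2: B_{4}/(4)! × [f^{(3)}(16) − f^{(3)}(4)] = −1/720 × (0.000488281 − 0.0312500) = 4.27246e-05.
After k=2: 28.8801.
k=3: B_{6}/(6)! × [f^{(5)}(16) − f^{(5)}(4)] = 1/30240 × (2.28882e-05 − 0.0234375) = -7.74293e-07.
After k=3: 28.8801.
k=4: B_{8}/(8)! × [f^{(7)}(16) − f^{(7)}(4)] = −1/1209600 × (2.68221e-06 − 0.0439453) = 3.63282e-08.

S_4 ≈ 28.8801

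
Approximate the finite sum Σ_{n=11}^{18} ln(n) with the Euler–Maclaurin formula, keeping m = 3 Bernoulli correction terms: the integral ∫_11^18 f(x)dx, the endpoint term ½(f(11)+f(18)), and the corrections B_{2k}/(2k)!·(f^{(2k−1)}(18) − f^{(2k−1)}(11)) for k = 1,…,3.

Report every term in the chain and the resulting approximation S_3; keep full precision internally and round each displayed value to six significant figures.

The integral term ∫_11^18 ln(x) dx = 18.6498.
Boundary: ½(f(11) + f(18)) = ½(2.39790 + 2.89037) = 2.64413.
So far: 21.2940.
Order-1 term: 1/12 · (0.0555556 − 0.0909091) = -0.00294613.
After k=1: 21.2910.
Order-2 term: −1/720 · (0.000342936 − 0.00150263) = 1.61069e-06.
After k=2: 21.2910.
Order-3 term: 1/30240 · (1.27013e-05 − 0.000149021) = -4.50793e-09.

S_3 ≈ 21.2910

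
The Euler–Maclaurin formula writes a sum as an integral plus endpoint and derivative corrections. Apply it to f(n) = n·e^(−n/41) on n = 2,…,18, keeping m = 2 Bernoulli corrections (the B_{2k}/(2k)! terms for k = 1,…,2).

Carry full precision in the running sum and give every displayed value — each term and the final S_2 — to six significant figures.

Integral: ∫_2^18 x·e^(−x/41) dx = 119.619.
Endpoint term: (f(2) + f(18))/2 = (1.90478 + 11.6040)/2 = 6.75438.
Running total after boundary: 126.373.
Correction k=1: B_{2}/2! · (f^{(1)}(18) − f^{(1)}(2)) = 1/12 · (0.361641 − 0.905932) = -0.0453576.
Partial sum through k=1: 126.328.
Correction k=2: B_{4}/4! · (f^{(3)}(18) − f^{(3)}(2)) = −1/720 · (0.000982137 − 0.00167205) = 9.58210e-07.

S_2 ≈ 126.328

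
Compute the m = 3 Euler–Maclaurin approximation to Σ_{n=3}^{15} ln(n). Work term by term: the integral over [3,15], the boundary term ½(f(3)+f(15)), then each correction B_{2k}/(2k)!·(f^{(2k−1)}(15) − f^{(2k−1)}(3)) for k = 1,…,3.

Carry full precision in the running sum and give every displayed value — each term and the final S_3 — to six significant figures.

The integral term ∫_3^15 ln(x) dx = 25.3249.
Endpoint term: (f(3) + f(15))/2 = (1.09861 + 2.70805)/2 = 1.90333.
So far: 27.2282.
Correction k=1: B_{2}/2! · (f^{(1)}(15) − f^{(1)}(3)) = 1/12 · (0.0666667 − 0.333333) = -0.0222222.
After k=1: 27.2060.
Correction k=2: B_{4}/4! · (f^{(3)}(15) − f^{(3)}(3)) = −1/720 · (0.000592593 − 0.0740741) = 0.000102058.
After k=2: 27.2061.
Correction k=3: B_{6}/6! · (f^{(5)}(15) − f^{(5)}(3)) = 1/30240 · (3.16049e-05 − 0.0987654) = -3.26501e-06.

S_3 ≈ 27.2061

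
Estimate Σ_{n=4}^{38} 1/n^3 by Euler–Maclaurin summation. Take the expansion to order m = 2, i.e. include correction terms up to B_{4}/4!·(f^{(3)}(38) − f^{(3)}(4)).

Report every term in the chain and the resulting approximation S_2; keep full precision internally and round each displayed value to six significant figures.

S_2 ≈ 0.0396814

The integral term ∫_4^38 1/x^3 dx = 0.0309037.
Endpoint term: (f(4) + f(38))/2 = (0.0156250 + 1.82242e-05)/2 = 0.00782161.
Integral + boundary = 0.0387254.
Correction k=1: B_{2}/2! · (f^{(1)}(38) − f^{(1)}(4)) = 1/12 · (-1.43876e-06 − (-0.0117188)) = 0.000976443.
Partial sum through k=1: 0.0397018.
Correction k=2: B_{4}/4! · (f^{(3)}(38) − f^{(3)}(4)) = −1/720 · (-1.99274e-08 − (-0.0146484)) = -2.03450e-05.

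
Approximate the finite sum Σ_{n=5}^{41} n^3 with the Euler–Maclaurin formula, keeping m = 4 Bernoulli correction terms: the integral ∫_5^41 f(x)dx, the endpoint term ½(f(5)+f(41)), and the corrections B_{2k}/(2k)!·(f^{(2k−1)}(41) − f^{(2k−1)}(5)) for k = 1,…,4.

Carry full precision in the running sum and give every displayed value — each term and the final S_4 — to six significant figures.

∫_5^41 x^3 dx evaluates to 706284.
Endpoint term: (f(5) + f(41))/2 = (125.000 + 68921.0)/2 = 34523.0.
So far: 740807.
k=1: B_{2}/(2)! × [f^{(1)}(41) − f^{(1)}(5)] = 1/12 × (5043.00 − 75.0000) = 414.000.
Partial sum through k=1: 741221.
k=2: B_{4}/(4)! × [f^{(3)}(41) − f^{(3)}(5)] = −1/720 × (6.00000 − 6.00000) = 0.00000.
Partial sum through k=2: 741221.
k=3: B_{6}/(6)! × [f^{(5)}(41) − f^{(5)}(5)] = 1/30240 × (0.00000 − 0.00000) = 0.00000.
Partial sum through k=3: 741221.
k=4: B_{8}/(8)! × [f^{(7)}(41) − f^{(7)}(5)] = −1/1209600 × (0.00000 − 0.00000) = 0.00000.

S_4 ≈ 741221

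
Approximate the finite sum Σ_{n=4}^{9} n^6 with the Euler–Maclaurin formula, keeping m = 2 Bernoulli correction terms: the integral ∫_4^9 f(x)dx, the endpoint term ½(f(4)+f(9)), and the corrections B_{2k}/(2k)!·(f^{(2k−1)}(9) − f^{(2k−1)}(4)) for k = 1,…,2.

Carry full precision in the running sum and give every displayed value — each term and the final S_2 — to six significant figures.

S_2 ≈ 977611

The integral term ∫_4^9 x^6 dx = 680941.
½[f(4) + f(9)] = ½[4096.00 + 531441] = 267768.
So far: 948709.
Correction k=1: B_{2}/2! · (f^{(1)}(9) − f^{(1)}(4)) = 1/12 · (354294 − 6144.00) = 29012.5.
Running total after k=1: 977722.
Correction k=2: B_{4}/4! · (f^{(3)}(9) − f^{(3)}(4)) = −1/720 · (87480.0 − 7680.00) = -110.833.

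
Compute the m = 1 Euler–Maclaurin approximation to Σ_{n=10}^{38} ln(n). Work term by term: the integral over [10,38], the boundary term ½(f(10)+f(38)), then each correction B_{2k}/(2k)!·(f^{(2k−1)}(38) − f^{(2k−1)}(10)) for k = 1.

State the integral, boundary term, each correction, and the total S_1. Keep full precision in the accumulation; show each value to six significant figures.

Integral: ∫_10^38 ln(x) dx = 87.2024.
Endpoint term: (f(10) + f(38))/2 = (2.30259 + 3.63759)/2 = 2.97009.
So far: 90.1725.
k=1: B_{2}/(2)! × [f^{(1)}(38) − f^{(1)}(10)] = 1/12 × (0.0263158 − 0.100000) = -0.00614035.

S_1 ≈ 90.1664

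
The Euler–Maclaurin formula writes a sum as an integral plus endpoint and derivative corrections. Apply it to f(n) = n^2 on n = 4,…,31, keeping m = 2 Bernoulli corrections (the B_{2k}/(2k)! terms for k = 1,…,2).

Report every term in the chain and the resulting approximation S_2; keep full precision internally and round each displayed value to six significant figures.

The integral term ∫_4^31 x^2 dx = 9909.00.
Boundary: ½(f(4) + f(31)) = ½(16.0000 + 961.000) = 488.500.
So far: 10397.5.
Correction k=1: B_{2}/2! · (f^{(1)}(31) − f^{(1)}(4)) = 1/12 · (62.0000 − 8.00000) = 4.50000.
Running total after k=1: 10402.0.
Correction k=2: B_{4}/4! · (f^{(3)}(31) − f^{(3)}(4)) = −1/720 · (0.00000 − 0.00000) = 0.00000.

S_2 ≈ 10402.0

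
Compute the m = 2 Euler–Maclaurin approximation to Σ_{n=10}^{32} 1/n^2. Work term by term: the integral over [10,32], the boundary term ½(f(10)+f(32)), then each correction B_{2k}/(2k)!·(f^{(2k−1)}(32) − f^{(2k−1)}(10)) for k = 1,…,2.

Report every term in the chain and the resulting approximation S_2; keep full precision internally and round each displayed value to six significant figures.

S_2 ≈ 0.0743995

∫_10^32 1/x^2 dx evaluates to 0.0687500.
Endpoint term: (f(10) + f(32))/2 = (0.0100000 + 0.000976562)/2 = 0.00548828.
So far: 0.0742383.
Correction k=1: B_{2}/2! · (f^{(1)}(32) − f^{(1)}(10)) = 1/12 · (-6.10352e-05 − (-0.00200000)) = 0.000161580.
Running total after k=1: 0.0743999.
Correction k=2: B_{4}/4! · (f^{(3)}(32) − f^{(3)}(10)) = −1/720 · (-7.15256e-07 − (-0.000240000)) = -3.32340e-07.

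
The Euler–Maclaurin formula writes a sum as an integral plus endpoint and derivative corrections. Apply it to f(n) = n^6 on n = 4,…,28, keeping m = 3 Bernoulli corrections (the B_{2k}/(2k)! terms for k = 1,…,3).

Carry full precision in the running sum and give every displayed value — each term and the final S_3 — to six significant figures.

S_3 ≈ 2.17711e+09

∫_4^28 x^6 dx evaluates to 1.92756e+09.
Endpoint term: (f(4) + f(28))/2 = (4096.00 + 4.81890e+08)/2 = 2.40947e+08.
Running total after boundary: 2.16851e+09.
Order-1 term: 1/12 · (1.03262e+08 − 6144.00) = 8.60467e+06.
After k=1: 2.17711e+09.
Order-2 term: −1/720 · (2.63424e+06 − 7680.00) = -3648.00.
After k=2: 2.17711e+09.
Order-3 term: 1/30240 · (20160.0 − 2880.00) = 0.571429.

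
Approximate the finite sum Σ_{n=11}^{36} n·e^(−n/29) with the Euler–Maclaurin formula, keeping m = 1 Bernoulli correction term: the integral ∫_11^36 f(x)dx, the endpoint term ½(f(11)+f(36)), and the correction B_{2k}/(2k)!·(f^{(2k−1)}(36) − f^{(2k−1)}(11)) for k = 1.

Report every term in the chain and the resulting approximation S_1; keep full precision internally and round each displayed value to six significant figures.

S_1 ≈ 258.014

The integral term ∫_11^36 x·e^(−x/29) dx = 249.089.
½[f(11) + f(36)] = ½[7.52767 + 10.4035] = 8.96557.
Running total after boundary: 258.055.
k=1: B_{2}/(2)! × [f^{(1)}(36) − f^{(1)}(11)] = 1/12 × (-0.0697551 − 0.424759) = -0.0412095.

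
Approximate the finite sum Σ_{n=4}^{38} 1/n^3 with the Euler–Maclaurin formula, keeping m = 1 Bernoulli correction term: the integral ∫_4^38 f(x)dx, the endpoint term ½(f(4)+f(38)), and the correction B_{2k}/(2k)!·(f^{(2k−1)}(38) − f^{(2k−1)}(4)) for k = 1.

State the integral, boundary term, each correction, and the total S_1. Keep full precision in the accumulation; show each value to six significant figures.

∫_4^38 1/x^3 dx evaluates to 0.0309037.
½[f(4) + f(38)] = ½[0.0156250 + 1.82242e-05] = 0.00782161.
Running total after boundary: 0.0387254.
k=1: B_{2}/(2)! × [f^{(1)}(38) − f^{(1)}(4)] = 1/12 × (-1.43876e-06 − (-0.0117188)) = 0.000976443.

S_1 ≈ 0.0397018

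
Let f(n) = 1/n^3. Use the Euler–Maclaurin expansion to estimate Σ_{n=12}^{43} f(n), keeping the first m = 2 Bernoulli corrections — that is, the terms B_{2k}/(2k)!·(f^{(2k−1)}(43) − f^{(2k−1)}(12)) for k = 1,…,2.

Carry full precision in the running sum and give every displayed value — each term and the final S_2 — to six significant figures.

S_2 ≈ 0.00350940

Integral: ∫_12^43 1/x^3 dx = 0.00320181.
Boundary: ½(f(12) + f(43)) = ½(0.000578704 + 1.25775e-05) = 0.000295641.
So far: 0.00349745.
k=1: B_{2}/(2)! × [f^{(1)}(43) − f^{(1)}(12)] = 1/12 × (-8.77501e-07 − (-0.000144676)) = 1.19832e-05.
After k=1: 0.00350943.
k=2: B_{4}/(4)! × [f^{(3)}(43) − f^{(3)}(12)] = −1/720 × (-9.49162e-09 − (-2.00939e-05)) = -2.78950e-08.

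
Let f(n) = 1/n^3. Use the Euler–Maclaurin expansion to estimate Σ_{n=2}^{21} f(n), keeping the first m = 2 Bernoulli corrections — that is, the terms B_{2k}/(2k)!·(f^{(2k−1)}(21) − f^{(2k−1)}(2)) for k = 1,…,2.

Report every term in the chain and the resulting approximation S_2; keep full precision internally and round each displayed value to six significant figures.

S_2 ≈ 0.200742

∫_2^21 1/x^3 dx evaluates to 0.123866.
½[f(2) + f(21)] = ½[0.125000 + 0.000107980] = 0.0625540.
So far: 0.186420.
Correction k=1: B_{2}/2! · (f^{(1)}(21) − f^{(1)}(2)) = 1/12 · (-1.54257e-05 − (-0.187500)) = 0.0156237.
After k=1: 0.202044.
Correction k=2: B_{4}/4! · (f^{(3)}(21) − f^{(3)}(2)) = −1/720 · (-6.99577e-07 − (-0.937500)) = -0.00130208.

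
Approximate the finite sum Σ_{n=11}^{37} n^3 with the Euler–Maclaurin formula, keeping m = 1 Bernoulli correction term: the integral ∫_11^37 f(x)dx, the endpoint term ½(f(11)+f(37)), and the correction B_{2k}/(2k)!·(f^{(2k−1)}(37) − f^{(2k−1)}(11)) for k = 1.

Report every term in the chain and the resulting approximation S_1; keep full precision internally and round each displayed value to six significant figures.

∫_11^37 x^3 dx evaluates to 464880.
Endpoint term: (f(11) + f(37))/2 = (1331.00 + 50653.0)/2 = 25992.0.
So far: 490872.
Order-1 term: 1/12 · (4107.00 − 363.000) = 312.000.

S_1 ≈ 491184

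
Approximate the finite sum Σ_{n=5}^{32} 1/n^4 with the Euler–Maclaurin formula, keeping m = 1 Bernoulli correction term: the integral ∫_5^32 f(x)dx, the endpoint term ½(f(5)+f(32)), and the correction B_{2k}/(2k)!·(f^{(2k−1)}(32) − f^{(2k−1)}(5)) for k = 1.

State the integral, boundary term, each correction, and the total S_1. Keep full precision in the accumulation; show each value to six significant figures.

Integral: ∫_5^32 1/x^4 dx = 0.00265649.
Endpoint term: (f(5) + f(32))/2 = (0.00160000 + 9.53674e-07)/2 = 0.000800477.
Integral + boundary = 0.00345697.
Correction k=1: B_{2}/2! · (f^{(1)}(32) − f^{(1)}(5)) = 1/12 · (-1.19209e-07 − (-0.00128000)) = 0.000106657.

S_1 ≈ 0.00356363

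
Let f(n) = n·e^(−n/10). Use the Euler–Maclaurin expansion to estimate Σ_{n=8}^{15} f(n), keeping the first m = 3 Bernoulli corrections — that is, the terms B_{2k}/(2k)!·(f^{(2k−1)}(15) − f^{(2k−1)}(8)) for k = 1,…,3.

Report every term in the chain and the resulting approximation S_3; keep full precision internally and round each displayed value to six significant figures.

The integral term ∫_8^15 x·e^(−x/10) dx = 25.0967.
Endpoint term: (f(8) + f(15))/2 = (3.59463 + 3.34695)/2 = 3.47079.
So far: 28.5675.
k=1: B_{2}/(2)! × [f^{(1)}(15) − f^{(1)}(8)] = 1/12 × (-0.111565 − 0.0898658) = -0.0167859.
Partial sum through k=1: 28.5507.
k=2: B_{4}/(4)! × [f^{(3)}(15) − f^{(3)}(8)] = −1/720 × (0.00334695 − 0.00988524) = 9.08095e-06.
Partial sum through k=2: 28.5507.
k=3: B_{6}/(6)! × [f^{(5)}(15) − f^{(5)}(8)] = 1/30240 × (7.80956e-05 − 0.000188718) = -3.65816e-09.

S_3 ≈ 28.5507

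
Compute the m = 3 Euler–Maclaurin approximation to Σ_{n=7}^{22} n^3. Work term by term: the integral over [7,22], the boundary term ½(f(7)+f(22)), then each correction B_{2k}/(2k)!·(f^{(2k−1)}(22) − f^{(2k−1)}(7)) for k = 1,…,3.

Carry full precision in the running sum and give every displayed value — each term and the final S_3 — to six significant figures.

Integral: ∫_7^22 x^3 dx = 57963.8.
Endpoint term: (f(7) + f(22))/2 = (343.000 + 10648.0)/2 = 5495.50.
Running total after boundary: 63459.2.
Order-1 term: 1/12 · (1452.00 − 147.000) = 108.750.
After k=1: 63568.0.
Order-2 term: −1/720 · (6.00000 − 6.00000) = 0.00000.
After k=2: 63568.0.
Order-3 term: 1/30240 · (0.00000 − 0.00000) = 0.00000.

S_3 ≈ 63568.0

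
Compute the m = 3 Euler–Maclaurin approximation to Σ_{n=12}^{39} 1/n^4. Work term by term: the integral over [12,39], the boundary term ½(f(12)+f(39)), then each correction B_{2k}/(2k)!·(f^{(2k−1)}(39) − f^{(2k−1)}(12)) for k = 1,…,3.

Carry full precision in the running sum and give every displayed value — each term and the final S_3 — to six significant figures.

The integral term ∫_12^39 1/x^4 dx = 0.000187282.
½[f(12) + f(39)] = ½[4.82253e-05 + 4.32257e-07] = 2.43288e-05.
Integral + boundary = 0.000211611.
Correction k=1: B_{2}/2! · (f^{(1)}(39) − f^{(1)}(12)) = 1/12 · (-4.43340e-08 − (-1.60751e-05)) = 1.33590e-06.
After k=1: 0.000212947.
Correction k=2: B_{4}/4! · (f^{(3)}(39) − f^{(3)}(12)) = −1/720 · (-8.74438e-10 − (-3.34898e-06)) = -4.65015e-09.
After k=2: 0.000212942.
Correction k=3: B_{6}/6! · (f^{(5)}(39) − f^{(5)}(12)) = 1/30240 · (-3.21950e-11 − (-1.30238e-06)) = 4.30671e-11.

S_3 ≈ 0.000212942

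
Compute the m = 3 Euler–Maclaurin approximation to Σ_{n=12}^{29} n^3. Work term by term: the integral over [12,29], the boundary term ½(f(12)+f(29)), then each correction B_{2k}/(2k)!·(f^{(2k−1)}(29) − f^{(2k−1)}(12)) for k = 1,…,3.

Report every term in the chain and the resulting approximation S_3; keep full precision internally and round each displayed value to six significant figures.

∫_12^29 x^3 dx evaluates to 171636.
Boundary: ½(f(12) + f(29)) = ½(1728.00 + 24389.0) = 13058.5.
Running total after boundary: 184695.
Order-1 term: 1/12 · (2523.00 − 432.000) = 174.250.
After k=1: 184869.
Order-2 term: −1/720 · (6.00000 − 6.00000) = 0.00000.
After k=2: 184869.
Order-3 term: 1/30240 · (0.00000 − 0.00000) = 0.00000.

S_3 ≈ 184869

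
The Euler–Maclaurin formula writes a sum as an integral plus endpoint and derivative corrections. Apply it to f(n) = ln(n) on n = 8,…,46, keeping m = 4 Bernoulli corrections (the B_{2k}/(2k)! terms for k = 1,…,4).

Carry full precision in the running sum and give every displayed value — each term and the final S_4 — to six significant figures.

The integral term ∫_8^46 ln(x) dx = 121.482.
Boundary: ½(f(8) + f(46)) = ½(2.07944 + 3.82864) = 2.95404.
Running total after boundary: 124.436.
k=1: B_{2}/(2)! × [f^{(1)}(46) − f^{(1)}(8)] = 1/12 × (0.0217391 − 0.125000) = -0.00860507.
Partial sum through k=1: 124.427.
k=2: B_{4}/(4)! × [f^{(3)}(46) − f^{(3)}(8)] = −1/720 × (2.05474e-05 − 0.00390625) = 5.39681e-06.
Partial sum through k=2: 124.427.
k=3: B_{6}/(6)! × [f^{(5)}(46) − f^{(5)}(8)] = 1/30240 × (1.16526e-07 − 0.000732422) = -2.42164e-08.
Partial sum through k=3: 124.427.
k=4: B_{8}/(8)! × [f^{(7)}(46) − f^{(7)}(8)] = −1/1209600 × (1.65207e-09 − 0.000343323) = 2.83830e-10.

S_4 ≈ 124.427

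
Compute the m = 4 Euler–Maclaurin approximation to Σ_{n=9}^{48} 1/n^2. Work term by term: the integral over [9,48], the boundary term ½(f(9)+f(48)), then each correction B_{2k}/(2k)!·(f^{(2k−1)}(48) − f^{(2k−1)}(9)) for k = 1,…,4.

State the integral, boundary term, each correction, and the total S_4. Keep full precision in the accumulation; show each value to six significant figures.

∫_9^48 1/x^2 dx evaluates to 0.0902778.
Boundary: ½(f(9) + f(48)) = ½(0.0123457 + 0.000434028) = 0.00638985.
So far: 0.0966676.
k=1: B_{2}/(2)! × [f^{(1)}(48) − f^{(1)}(9)] = 1/12 × (-1.80845e-05 − (-0.00274348)) = 0.000227117.
Partial sum through k=1: 0.0968947.
k=2: B_{4}/(4)! × [f^{(3)}(48) − f^{(3)}(9)] = −1/720 × (-9.41901e-08 − (-0.000406442)) = -5.64372e-07.
Partial sum through k=2: 0.0968942.
k=3: B_{6}/(6)! × [f^{(5)}(48) − f^{(5)}(9)] = 1/30240 × (-1.22643e-09 − (-0.000150534)) = 4.97794e-09.
Partial sum through k=3: 0.0968942.
k=4: B_{8}/(8)! × [f^{(7)}(48) − f^{(7)}(9)] = −1/1209600 × (-2.98091e-11 − (-0.000104073)) = -8.60391e-11.

S_4 ≈ 0.0968942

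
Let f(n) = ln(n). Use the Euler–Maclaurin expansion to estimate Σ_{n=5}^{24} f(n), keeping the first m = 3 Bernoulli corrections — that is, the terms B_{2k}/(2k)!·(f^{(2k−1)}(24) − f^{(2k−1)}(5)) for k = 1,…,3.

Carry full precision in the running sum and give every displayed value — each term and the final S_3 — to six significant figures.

S_3 ≈ 51.6067

The integral term ∫_5^24 ln(x) dx = 49.2261.
Boundary: ½(f(5) + f(24)) = ½(1.60944 + 3.17805) = 2.39375.
So far: 51.6198.
Order-1 term: 1/12 · (0.0416667 − 0.200000) = -0.0131944.
Partial sum through k=1: 51.6067.
Order-2 term: −1/720 · (0.000144676 − 0.0160000) = 2.20213e-05.
Partial sum through k=2: 51.6067.
Order-3 term: 1/30240 · (3.01408e-06 − 0.00768000) = -2.53869e-07.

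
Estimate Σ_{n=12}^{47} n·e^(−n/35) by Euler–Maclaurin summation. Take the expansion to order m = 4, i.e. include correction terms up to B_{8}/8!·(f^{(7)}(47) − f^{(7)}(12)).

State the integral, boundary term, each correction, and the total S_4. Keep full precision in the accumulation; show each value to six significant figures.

S_4 ≈ 428.517

The integral term ∫_12^47 x·e^(−x/35) dx = 418.169.
Endpoint term: (f(12) + f(47))/2 = (8.51688 + 12.2716)/2 = 10.3943.
Running total after boundary: 428.563.
k=1: B_{2}/(2)! × [f^{(1)}(47) − f^{(1)}(12)] = 1/12 × (-0.0895195 − 0.466400) = -0.0463267.
Partial sum through k=1: 428.517.
k=2: B_{4}/(4)! × [f^{(3)}(47) − f^{(3)}(12)] = −1/720 × (0.000353206 − 0.00153949) = 1.64762e-06.
Partial sum through k=2: 428.517.
k=3: B_{6}/(6)! × [f^{(5)}(47) − f^{(5)}(12)] = 1/30240 × (6.36318e-07 − 2.20265e-06) = -5.17968e-11.
Partial sum through k=3: 428.517.
k=4: B_{8}/(8)! × [f^{(7)}(47) − f^{(7)}(12)] = −1/1209600 × (8.03514e-10 − 2.57027e-09) = 1.46061e-15.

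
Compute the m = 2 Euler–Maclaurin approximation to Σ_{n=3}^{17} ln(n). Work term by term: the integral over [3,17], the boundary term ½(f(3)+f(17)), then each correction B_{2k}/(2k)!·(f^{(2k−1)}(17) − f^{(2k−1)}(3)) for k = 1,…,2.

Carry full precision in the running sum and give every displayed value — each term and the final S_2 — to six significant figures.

∫_3^17 ln(x) dx evaluates to 30.8688.
½[f(3) + f(17)] = ½[1.09861 + 2.83321] = 1.96591.
So far: 32.8347.
Order-1 term: 1/12 · (0.0588235 − 0.333333) = -0.0228758.
After k=1: 32.8118.
Order-2 term: −1/720 · (0.000407083 − 0.0740741) = 0.000102315.

S_2 ≈ 32.8119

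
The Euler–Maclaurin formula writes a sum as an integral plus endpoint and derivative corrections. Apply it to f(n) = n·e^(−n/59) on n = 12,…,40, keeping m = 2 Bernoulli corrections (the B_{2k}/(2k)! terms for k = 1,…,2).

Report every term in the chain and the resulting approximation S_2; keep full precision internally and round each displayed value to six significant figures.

∫_12^40 x·e^(−x/59) dx evaluates to 452.882.
Boundary: ½(f(12) + f(40)) = ½(9.79152 + 20.3059) = 15.0487.
Integral + boundary = 467.931.
k=1: B_{2}/(2)! × [f^{(1)}(40) − f^{(1)}(12)] = 1/12 × (0.163480 − 0.650002) = -0.0405435.
After k=1: 467.890.
k=2: B_{4}/(4)! × [f^{(3)}(40) − f^{(3)}(12)] = −1/720 × (0.000338632 − 0.000655536) = 4.40145e-07.

S_2 ≈ 467.890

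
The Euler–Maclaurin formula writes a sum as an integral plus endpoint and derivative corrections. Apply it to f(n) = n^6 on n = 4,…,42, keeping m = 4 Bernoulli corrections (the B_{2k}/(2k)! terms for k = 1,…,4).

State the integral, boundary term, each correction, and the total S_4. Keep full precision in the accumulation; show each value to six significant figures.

∫_4^42 x^6 dx evaluates to 3.29342e+10.
Boundary: ½(f(4) + f(42)) = ½(4096.00 + 5.48903e+09) = 2.74452e+09.
So far: 3.56787e+10.
k=1: B_{2}/(2)! × [f^{(1)}(42) − f^{(1)}(4)] = 1/12 × (7.84147e+08 − 6144.00) = 6.53451e+07.
Running total after k=1: 3.57441e+10.
k=2: B_{4}/(4)! × [f^{(3)}(42) − f^{(3)}(4)] = −1/720 × (8.89056e+06 − 7680.00) = -12337.3.
Running total after k=2: 3.57440e+10.
k=3: B_{6}/(6)! × [f^{(5)}(42) − f^{(5)}(4)] = 1/30240 × (30240.0 − 2880.00) = 0.904762.
Running total after k=3: 3.57440e+10.
k=4: B_{8}/(8)! × [f^{(7)}(42) − f^{(7)}(4)] = −1/1209600 × (0.00000 − 0.00000) = 0.00000.

S_4 ≈ 3.57440e+10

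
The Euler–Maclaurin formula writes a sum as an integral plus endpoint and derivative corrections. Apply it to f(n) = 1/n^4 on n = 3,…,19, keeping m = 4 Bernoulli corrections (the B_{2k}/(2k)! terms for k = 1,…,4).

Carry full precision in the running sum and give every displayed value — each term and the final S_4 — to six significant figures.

Integral: ∫_3^19 1/x^4 dx = 0.0122971.
Endpoint term: (f(3) + f(19))/2 = (0.0123457 + 7.67336e-06)/2 = 0.00617668.
Integral + boundary = 0.0184738.
Correction k=1: B_{2}/2! · (f^{(1)}(19) − f^{(1)}(3)) = 1/12 · (-1.61544e-06 − (-0.0164609)) = 0.00137161.
Partial sum through k=1: 0.0198454.
Correction k=2: B_{4}/4! · (f^{(3)}(19) − f^{(3)}(3)) = −1/720 · (-1.34247e-07 − (-0.0548697)) = -7.62077e-05.
Partial sum through k=2: 0.0197692.
Correction k=3: B_{6}/6! · (f^{(5)}(19) − f^{(5)}(3)) = 1/30240 · (-2.08251e-08 − (-0.341411)) = 1.12901e-05.
Partial sum through k=3: 0.0197804.
Correction k=4: B_{8}/8! · (f^{(7)}(19) − f^{(7)}(3)) = −1/1209600 · (-5.19185e-09 − (-3.41411)) = -2.82251e-06.

S_4 ≈ 0.0197776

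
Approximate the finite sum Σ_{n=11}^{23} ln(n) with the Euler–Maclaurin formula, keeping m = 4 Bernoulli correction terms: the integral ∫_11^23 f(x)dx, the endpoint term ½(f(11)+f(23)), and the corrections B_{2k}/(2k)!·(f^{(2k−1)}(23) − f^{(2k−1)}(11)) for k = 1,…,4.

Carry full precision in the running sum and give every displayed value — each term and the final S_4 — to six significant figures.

S_4 ≈ 36.5023

∫_11^23 ln(x) dx evaluates to 33.7395.
½[f(11) + f(23)] = ½[2.39790 + 3.13549] = 2.76669.
Integral + boundary = 36.5062.
k=1: B_{2}/(2)! × [f^{(1)}(23) − f^{(1)}(11)] = 1/12 × (0.0434783 − 0.0909091) = -0.00395257.
After k=1: 36.5023.
k=2: B_{4}/(4)! × [f^{(3)}(23) − f^{(3)}(11)] = −1/720 × (0.000164379 − 0.00150263) = 1.85868e-06.
After k=2: 36.5023.
k=3: B_{6}/(6)! × [f^{(5)}(23) − f^{(5)}(11)] = 1/30240 × (3.72883e-06 − 0.000149021) = -4.80464e-09.
After k=3: 36.5023.
k=4: B_{8}/(8)! × [f^{(7)}(23) − f^{(7)}(11)] = −1/1209600 × (2.11465e-07 − 3.69474e-05) = 3.03703e-11.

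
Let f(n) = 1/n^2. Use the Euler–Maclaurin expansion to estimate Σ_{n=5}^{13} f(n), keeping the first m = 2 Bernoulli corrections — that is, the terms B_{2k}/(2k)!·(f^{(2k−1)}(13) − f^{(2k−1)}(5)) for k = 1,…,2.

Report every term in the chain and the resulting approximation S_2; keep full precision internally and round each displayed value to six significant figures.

S_2 ≈ 0.147282

∫_5^13 1/x^2 dx evaluates to 0.123077.
½[f(5) + f(13)] = ½[0.0400000 + 0.00591716] = 0.0229586.
So far: 0.146036.
k=1: B_{2}/(2)! × [f^{(1)}(13) − f^{(1)}(5)] = 1/12 × (-0.000910332 − (-0.0160000)) = 0.00125747.
After k=1: 0.147293.
k=2: B_{4}/(4)! × [f^{(3)}(13) − f^{(3)}(5)] = −1/720 × (-6.46390e-05 − (-0.00768000)) = -1.05769e-05.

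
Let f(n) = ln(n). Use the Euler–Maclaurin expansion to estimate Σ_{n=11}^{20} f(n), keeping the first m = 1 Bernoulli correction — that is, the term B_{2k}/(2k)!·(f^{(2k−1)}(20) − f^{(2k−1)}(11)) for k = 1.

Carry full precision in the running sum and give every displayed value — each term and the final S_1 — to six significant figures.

S_1 ≈ 27.2312

Integral: ∫_11^20 ln(x) dx = 24.5378.
½[f(11) + f(20)] = ½[2.39790 + 2.99573] = 2.69681.
Integral + boundary = 27.2346.
Order-1 term: 1/12 · (0.0500000 − 0.0909091) = -0.00340909.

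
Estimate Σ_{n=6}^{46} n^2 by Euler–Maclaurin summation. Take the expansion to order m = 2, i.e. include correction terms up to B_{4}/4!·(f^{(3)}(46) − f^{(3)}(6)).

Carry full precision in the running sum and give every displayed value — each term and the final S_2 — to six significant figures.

S_2 ≈ 33456.0

The integral term ∫_6^46 x^2 dx = 32373.3.
½[f(6) + f(46)] = ½[36.0000 + 2116.00] = 1076.00.
Integral + boundary = 33449.3.
Order-1 term: 1/12 · (92.0000 − 12.0000) = 6.66667.
After k=1: 33456.0.
Order-2 term: −1/720 · (0.00000 − 0.00000) = 0.00000.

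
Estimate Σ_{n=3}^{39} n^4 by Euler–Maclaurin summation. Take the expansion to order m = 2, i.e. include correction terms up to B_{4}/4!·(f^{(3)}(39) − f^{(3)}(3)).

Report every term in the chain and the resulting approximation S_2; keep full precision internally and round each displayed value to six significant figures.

S_2 ≈ 1.92213e+07

The integral term ∫_3^39 x^4 dx = 1.80448e+07.
Endpoint term: (f(3) + f(39))/2 = (81.0000 + 2.31344e+06)/2 = 1.15676e+06.
Running total after boundary: 1.92016e+07.
Order-1 term: 1/12 · (237276 − 108.000) = 19764.0.
Running total after k=1: 1.92213e+07.
Order-2 term: −1/720 · (936.000 − 72.0000) = -1.20000.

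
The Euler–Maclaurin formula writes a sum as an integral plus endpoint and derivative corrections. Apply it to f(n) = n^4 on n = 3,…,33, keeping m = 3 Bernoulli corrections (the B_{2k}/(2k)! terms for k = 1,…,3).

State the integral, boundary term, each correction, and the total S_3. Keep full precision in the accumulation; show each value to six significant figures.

∫_3^33 x^4 dx evaluates to 7.82703e+06.
Boundary: ½(f(3) + f(33)) = ½(81.0000 + 1.18592e+06) = 593001.
So far: 8.42003e+06.
k=1: B_{2}/(2)! × [f^{(1)}(33) − f^{(1)}(3)] = 1/12 × (143748 − 108.000) = 11970.0.
After k=1: 8.43200e+06.
k=2: B_{4}/(4)! × [f^{(3)}(33) − f^{(3)}(3)] = −1/720 × (792.000 − 72.0000) = -1.00000.
After k=2: 8.43200e+06.
k=3: B_{6}/(6)! × [f^{(5)}(33) − f^{(5)}(3)] = 1/30240 × (0.00000 − 0.00000) = 0.00000.

S_3 ≈ 8.43200e+06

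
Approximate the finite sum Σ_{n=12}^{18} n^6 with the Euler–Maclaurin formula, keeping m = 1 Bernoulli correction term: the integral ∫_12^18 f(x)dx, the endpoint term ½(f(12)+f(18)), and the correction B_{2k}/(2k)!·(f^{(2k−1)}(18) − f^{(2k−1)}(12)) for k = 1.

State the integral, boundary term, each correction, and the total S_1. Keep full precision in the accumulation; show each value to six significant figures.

S_1 ≈ 1.01661e+08

Integral: ∫_12^18 x^6 dx = 8.23412e+07.
Boundary: ½(f(12) + f(18)) = ½(2.98598e+06 + 3.40122e+07) = 1.84991e+07.
So far: 1.00840e+08.
Order-1 term: 1/12 · (1.13374e+07 − 1.49299e+06) = 820368.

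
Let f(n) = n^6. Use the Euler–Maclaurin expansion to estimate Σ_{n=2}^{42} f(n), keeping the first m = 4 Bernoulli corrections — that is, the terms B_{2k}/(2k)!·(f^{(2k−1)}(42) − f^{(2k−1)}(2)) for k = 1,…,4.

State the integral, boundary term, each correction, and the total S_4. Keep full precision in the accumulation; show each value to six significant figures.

S_4 ≈ 3.57440e+10

Integral: ∫_2^42 x^6 dx = 3.29342e+10.
½[f(2) + f(42)] = ½[64.0000 + 5.48903e+09] = 2.74452e+09.
So far: 3.56787e+10.
Order-1 term: 1/12 · (7.84147e+08 − 192.000) = 6.53456e+07.
Partial sum through k=1: 3.57441e+10.
Order-2 term: −1/720 · (8.89056e+06 − 960.000) = -12346.7.
Partial sum through k=2: 3.57440e+10.
Order-3 term: 1/30240 · (30240.0 − 1440.00) = 0.952381.
Partial sum through k=3: 3.57440e+10.
Order-4 term: −1/1209600 · (0.00000 − 0.00000) = 0.00000.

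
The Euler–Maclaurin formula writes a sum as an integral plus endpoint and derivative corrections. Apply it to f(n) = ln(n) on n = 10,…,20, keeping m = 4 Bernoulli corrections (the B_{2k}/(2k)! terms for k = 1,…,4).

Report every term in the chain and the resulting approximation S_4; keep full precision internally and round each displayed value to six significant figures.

S_4 ≈ 29.5338

The integral term ∫_10^20 ln(x) dx = 26.8888.
½[f(10) + f(20)] = ½[2.30259 + 2.99573] = 2.64916.
Integral + boundary = 29.5380.
Correction k=1: B_{2}/2! · (f^{(1)}(20) − f^{(1)}(10)) = 1/12 · (0.0500000 − 0.100000) = -0.00416667.
After k=1: 29.5338.
Correction k=2: B_{4}/4! · (f^{(3)}(20) − f^{(3)}(10)) = −1/720 · (0.000250000 − 0.00200000) = 2.43056e-06.
After k=2: 29.5338.
Correction k=3: B_{6}/6! · (f^{(5)}(20) − f^{(5)}(10)) = 1/30240 · (7.50000e-06 − 0.000240000) = -7.68849e-09.
After k=3: 29.5338.
Correction k=4: B_{8}/8! · (f^{(7)}(20) − f^{(7)}(10)) = −1/1209600 · (5.62500e-07 − 7.20000e-05) = 5.90588e-11.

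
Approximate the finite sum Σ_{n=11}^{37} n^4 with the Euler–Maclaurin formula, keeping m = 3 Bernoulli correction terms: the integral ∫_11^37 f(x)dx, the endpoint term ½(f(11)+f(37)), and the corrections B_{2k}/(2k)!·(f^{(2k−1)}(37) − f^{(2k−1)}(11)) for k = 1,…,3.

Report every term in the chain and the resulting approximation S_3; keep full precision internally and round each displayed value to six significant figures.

Integral: ∫_11^37 x^4 dx = 1.38366e+07.
½[f(11) + f(37)] = ½[14641.0 + 1.87416e+06] = 944401.
Integral + boundary = 1.47810e+07.
Correction k=1: B_{2}/2! · (f^{(1)}(37) − f^{(1)}(11)) = 1/12 · (202612 − 5324.00) = 16440.7.
Partial sum through k=1: 1.47974e+07.
Correction k=2: B_{4}/4! · (f^{(3)}(37) − f^{(3)}(11)) = −1/720 · (888.000 − 264.000) = -0.866667.
Partial sum through k=2: 1.47974e+07.
Correction k=3: B_{6}/6! · (f^{(5)}(37) − f^{(5)}(11)) = 1/30240 · (0.00000 − 0.00000) = 0.00000.

S_3 ≈ 1.47974e+07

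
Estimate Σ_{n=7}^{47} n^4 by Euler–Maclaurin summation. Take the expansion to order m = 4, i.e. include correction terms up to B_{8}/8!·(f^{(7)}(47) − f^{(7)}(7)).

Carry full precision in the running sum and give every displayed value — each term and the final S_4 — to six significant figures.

S_4 ≈ 4.83412e+07

The integral term ∫_7^47 x^4 dx = 4.58656e+07.
Endpoint term: (f(7) + f(47))/2 = (2401.00 + 4.87968e+06)/2 = 2.44104e+06.
Integral + boundary = 4.83067e+07.
Correction k=1: B_{2}/2! · (f^{(1)}(47) − f^{(1)}(7)) = 1/12 · (415292 − 1372.00) = 34493.3.
Running total after k=1: 4.83412e+07.
Correction k=2: B_{4}/4! · (f^{(3)}(47) − f^{(3)}(7)) = −1/720 · (1128.00 − 168.000) = -1.33333.
Running total after k=2: 4.83412e+07.
Correction k=3: B_{6}/6! · (f^{(5)}(47) − f^{(5)}(7)) = 1/30240 · (0.00000 − 0.00000) = 0.00000.
Running total after k=3: 4.83412e+07.
Correction k=4: B_{8}/8! · (f^{(7)}(47) − f^{(7)}(7)) = −1/1209600 · (0.00000 − 0.00000) = 0.00000.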